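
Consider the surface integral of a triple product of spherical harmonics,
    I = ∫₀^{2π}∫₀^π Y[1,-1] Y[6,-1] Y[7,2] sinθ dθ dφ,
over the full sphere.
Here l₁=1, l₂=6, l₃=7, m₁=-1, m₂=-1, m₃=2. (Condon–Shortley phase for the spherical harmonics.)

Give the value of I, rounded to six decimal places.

0.209937

m-sum 0 ✓  L=14 even ✓  5≤7≤7 ✓
Π(2lᵢ+1) = 3×13×15 = 585
triangle coeff Δ(1,6,7) = 1/1365
Σ_t [0,0]: t=0:+1/518400 = 1/518400
(3j)²=7/195 [(1 6 7; 0 0 0)], sign=-1
Σ_t [0,0]: t=0:+1/1209600 = 1/1209600
(3j)²=12/455 [(1 6 7; -1 -1 2)], sign=-1
⇒ 4πI² = 36/65
I = (+1)√(36/65/(4π)) = 0.20993732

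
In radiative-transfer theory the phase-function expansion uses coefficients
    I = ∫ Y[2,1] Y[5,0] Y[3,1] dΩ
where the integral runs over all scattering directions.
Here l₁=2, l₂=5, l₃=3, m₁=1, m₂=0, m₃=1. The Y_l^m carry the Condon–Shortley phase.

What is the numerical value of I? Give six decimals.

0.000000

m-sum = 1 + 0 + 1 = 2 ≠ 0 ⇒ I = 0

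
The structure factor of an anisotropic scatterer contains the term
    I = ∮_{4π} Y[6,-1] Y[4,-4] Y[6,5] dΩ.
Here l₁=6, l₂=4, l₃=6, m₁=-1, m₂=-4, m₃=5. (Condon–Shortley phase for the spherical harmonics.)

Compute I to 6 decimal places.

Checks pass: Σm=0; 16 even; l₃=6∈[2,10].
(2·6+1)(2·4+1)(2·6+1) = 1521
Δ: 4! 8! 4! / 17! → 1/15315300
sum: t=0:+1/829440 t=1:−1/25920 t=2:+1/9216 t=3:−1/25920 t=4:+1/829440 = 7/207360
3j²(6 4 6; 0 0 0) = Δ·Π!·Σ² = 28/2431  (sign +1)
sum: t=0:+1/2903040 = 1/2903040
3j²(6 4 6; -1 -4 5) = Δ·Π!·Σ² = 5/663  (sign -1)
combine: 4πI² = 1521·28/2431·5/663 = 420/3179
take √, sign -1: I = -0.10253555

-0.102536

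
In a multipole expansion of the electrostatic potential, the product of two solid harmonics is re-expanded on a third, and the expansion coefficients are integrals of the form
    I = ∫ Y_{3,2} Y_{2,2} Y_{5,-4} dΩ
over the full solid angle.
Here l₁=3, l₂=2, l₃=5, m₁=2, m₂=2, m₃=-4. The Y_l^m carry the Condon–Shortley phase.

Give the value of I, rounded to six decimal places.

Rules hold: Σm=0, L=10 even, 1≤5≤5.
N = 7·5·11 = 385
Δ = 0!·6!·4!/11! = 1/2310
Racah Σ t=0..0: t=0:+1/144 = 1/144
⇒ 3j(3 2 5; 0 0 0)² = 10/231, sgn -1
Racah Σ t=0..0: t=0:+1/2880 = 1/2880
⇒ 3j(3 2 5; 2 2 -4)² = 3/55, sgn -1
4πI² = N·(3j₀)²·(3jₘ)² = 10/11
I = +1·√(0.909091/4π) = 0.26896683

0.268967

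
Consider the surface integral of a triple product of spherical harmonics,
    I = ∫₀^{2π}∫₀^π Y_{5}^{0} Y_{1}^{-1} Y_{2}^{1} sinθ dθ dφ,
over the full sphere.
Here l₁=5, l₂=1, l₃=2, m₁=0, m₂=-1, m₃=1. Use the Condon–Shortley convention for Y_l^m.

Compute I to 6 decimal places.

0.000000

l₃=2 ∉ [4,6] — triangle fails ⇒ I = 0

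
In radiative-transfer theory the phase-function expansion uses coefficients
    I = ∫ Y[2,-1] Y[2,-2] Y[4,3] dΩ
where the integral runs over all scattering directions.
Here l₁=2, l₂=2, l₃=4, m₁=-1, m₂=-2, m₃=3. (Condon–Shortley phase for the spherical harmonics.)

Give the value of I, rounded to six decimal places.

-0.238414

Checks pass: Σm=0; 8 even; l₃=4∈[0,4].
(2·2+1)(2·2+1)(2·4+1) = 225
Δ: 0! 4! 4! / 9! → 1/630
sum: t=0:+1/16 = 1/16
3j²(2 2 4; 0 0 0) = Δ·Π!·Σ² = 2/35  (sign +1)
sum: t=0:+1/144 = 1/144
3j²(2 2 4; -1 -2 3) = Δ·Π!·Σ² = 1/18  (sign -1)
combine: 4πI² = 225·2/35·1/18 = 5/7
take √, sign -1: I = -0.23841361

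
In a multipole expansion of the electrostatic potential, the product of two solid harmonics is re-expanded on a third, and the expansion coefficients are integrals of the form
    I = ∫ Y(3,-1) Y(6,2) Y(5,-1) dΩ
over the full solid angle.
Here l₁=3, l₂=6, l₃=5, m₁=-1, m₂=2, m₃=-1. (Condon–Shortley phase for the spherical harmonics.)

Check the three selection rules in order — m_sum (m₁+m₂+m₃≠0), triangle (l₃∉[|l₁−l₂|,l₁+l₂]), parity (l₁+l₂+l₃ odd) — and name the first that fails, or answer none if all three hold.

none

azimuthal sum: -1 + 2 − 1 = 0  ✓
3 ≤ 5 ≤ 9 (triangle on l)  ✓
L = 3 + 6 + 5 = 14 (even)  ✓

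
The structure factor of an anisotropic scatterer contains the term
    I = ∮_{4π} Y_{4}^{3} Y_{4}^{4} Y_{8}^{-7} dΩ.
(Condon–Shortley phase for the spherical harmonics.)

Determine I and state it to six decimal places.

m-sum 0 ✓  L=16 even ✓  0≤8≤8 ✓
Π(2lᵢ+1) = 9×9×17 = 1377
triangle coeff Δ(4,4,8) = 1/218790
Σ_t [0,0]: t=0:+1/331776 = 1/331776
(3j)²=490/21879 [(4 4 8; 0 0 0)], sign=+1
Σ_t [0,0]: t=0:+1/203212800 = 1/203212800
(3j)²=1/34 [(4 4 8; 3 4 -7)], sign=-1
⇒ 4πI² = 2205/2431
I = (-1)√(2205/2431/(4π)) = -0.26866240

-0.268662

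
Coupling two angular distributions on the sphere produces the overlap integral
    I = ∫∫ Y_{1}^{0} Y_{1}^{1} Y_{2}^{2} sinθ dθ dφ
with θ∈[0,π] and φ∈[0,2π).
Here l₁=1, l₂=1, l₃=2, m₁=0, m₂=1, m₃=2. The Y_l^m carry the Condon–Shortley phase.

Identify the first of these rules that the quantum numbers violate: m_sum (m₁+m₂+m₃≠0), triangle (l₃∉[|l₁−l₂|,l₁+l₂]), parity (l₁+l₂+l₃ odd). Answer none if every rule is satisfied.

azimuthal sum: 0 + 1 + 2 = 3  ✗
0 ≤ 2 ≤ 2 (triangle on l)
L = 1 + 1 + 2 = 4 (even)

m_sum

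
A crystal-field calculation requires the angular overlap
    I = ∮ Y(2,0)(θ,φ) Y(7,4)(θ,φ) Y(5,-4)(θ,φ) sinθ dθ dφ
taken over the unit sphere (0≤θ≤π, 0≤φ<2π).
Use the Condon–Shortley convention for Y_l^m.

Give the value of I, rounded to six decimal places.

Rules hold: Σm=0, L=14 even, 5≤5≤9.
N = 5·15·11 = 825
Δ = 4!·0!·10!/15! = 1/15015
Racah Σ t=2..2: t=2:+1/57600 = 1/57600
⇒ 3j(2 7 5; 0 0 0)² = 21/715, sgn -1
Racah Σ t=2..2: t=2:+1/1451520 = 1/1451520
⇒ 3j(2 7 5; 0 4 -4)² = 1/91, sgn -1
4πI² = N·(3j₀)²·(3jₘ)² = 45/169
I = +1·√(0.266272/4π) = 0.14556534

0.145565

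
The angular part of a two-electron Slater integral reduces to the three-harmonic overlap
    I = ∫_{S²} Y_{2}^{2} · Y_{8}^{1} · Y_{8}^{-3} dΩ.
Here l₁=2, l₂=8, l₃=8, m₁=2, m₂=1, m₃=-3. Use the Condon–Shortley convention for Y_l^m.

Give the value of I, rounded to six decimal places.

0.184248

m-sum 0 ✓  L=18 even ✓  6≤8≤10 ✓
Π(2lᵢ+1) = 5×17×17 = 1445
triangle coeff Δ(2,8,8) = 1/348840
Σ_t [0,2]: t=0:+1/116121600 t=1:−1/25401600 t=2:+1/116121600 = -1/45158400
(3j)²=24/1615 [(2 8 8; 0 0 0)], sign=-1
Σ_t [0,0]: t=0:+1/174182400 = 1/174182400
(3j)²=77/3876 [(2 8 8; 2 1 -3)], sign=-1
⇒ 4πI² = 154/361
I = (+1)√(154/361/(4π)) = 0.18424759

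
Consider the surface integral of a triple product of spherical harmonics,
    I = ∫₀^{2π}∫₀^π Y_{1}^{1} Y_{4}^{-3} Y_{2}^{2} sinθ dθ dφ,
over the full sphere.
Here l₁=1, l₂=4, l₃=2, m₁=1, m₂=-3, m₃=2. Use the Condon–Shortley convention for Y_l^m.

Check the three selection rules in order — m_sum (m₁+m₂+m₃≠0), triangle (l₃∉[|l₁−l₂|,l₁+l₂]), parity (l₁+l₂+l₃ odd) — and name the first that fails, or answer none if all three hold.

triangle

azimuthal sum: 1 − 3 + 2 = 0  ✓
3 ≤ 2 ≤ 5 (triangle on l)  ✗
L = 1 + 4 + 2 = 7 (odd)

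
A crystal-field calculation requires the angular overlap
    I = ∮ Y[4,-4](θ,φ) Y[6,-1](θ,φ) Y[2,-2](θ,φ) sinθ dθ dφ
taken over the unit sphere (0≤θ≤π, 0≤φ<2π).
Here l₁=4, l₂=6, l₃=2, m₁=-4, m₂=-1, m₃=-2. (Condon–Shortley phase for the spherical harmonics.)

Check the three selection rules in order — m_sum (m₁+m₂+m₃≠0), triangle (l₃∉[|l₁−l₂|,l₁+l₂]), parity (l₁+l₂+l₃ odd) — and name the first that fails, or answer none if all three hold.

m₁+m₂+m₃ = -4 − 1 − 2 = -7  ✗
triangle: |4−6|=2 ≤ l₃=2 ≤ 4+6=10
parity: l₁+l₂+l₃ = 12 is even

m_sum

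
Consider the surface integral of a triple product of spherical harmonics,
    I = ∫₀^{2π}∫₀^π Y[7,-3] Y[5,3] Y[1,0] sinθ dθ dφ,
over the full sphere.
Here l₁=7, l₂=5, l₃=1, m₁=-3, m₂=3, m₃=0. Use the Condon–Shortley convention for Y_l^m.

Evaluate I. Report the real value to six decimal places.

l₃=1 ∉ [2,12] — triangle fails ⇒ I = 0

0.000000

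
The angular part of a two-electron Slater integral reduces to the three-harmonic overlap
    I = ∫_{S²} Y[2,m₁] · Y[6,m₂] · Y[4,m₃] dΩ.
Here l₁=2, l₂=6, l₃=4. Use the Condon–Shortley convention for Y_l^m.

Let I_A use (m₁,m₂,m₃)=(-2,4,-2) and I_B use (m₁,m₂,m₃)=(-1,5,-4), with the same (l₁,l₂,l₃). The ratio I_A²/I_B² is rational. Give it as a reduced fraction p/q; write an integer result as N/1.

Shared (l₁,l₂,l₃)=(2,6,4): N and (l;000)² cancel in I_A²/I_B².
A: Δ = 4!·0!·8!/13! = 1/6435; Racah Σ t=4..4: t=4:+1/34560 = 1/34560; ⇒ 3j(2 6 4; -2 4 -2)² = 14/429, sgn +1
B: Δ = 4!·0!·8!/13! = 1/6435; Racah Σ t=3..3: t=3:−1/241920 = -1/241920; ⇒ 3j(2 6 4; -1 5 -4)² = 1/39, sgn -1
I_A²/I_B² = (14/429)/(1/39) = 14/11

14/11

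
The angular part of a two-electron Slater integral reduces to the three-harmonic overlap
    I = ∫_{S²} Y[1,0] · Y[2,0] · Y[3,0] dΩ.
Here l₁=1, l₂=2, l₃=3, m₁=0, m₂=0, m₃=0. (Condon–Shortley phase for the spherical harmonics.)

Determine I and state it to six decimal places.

0.247767

Checks pass: Σm=0; 6 even; l₃=3∈[1,3].
(2·1+1)(2·2+1)(2·3+1) = 105
Δ: 0! 2! 4! / 7! → 1/105
sum: t=0:+1/4 = 1/4
3j²(1 2 3; 0 0 0) = Δ·Π!·Σ² = 3/35  (sign -1)
(m-triple is (0,0,0) — same symbol as above.)
combine: 4πI² = 105·3/35·3/35 = 27/35
take √, sign +1: I = 0.24776670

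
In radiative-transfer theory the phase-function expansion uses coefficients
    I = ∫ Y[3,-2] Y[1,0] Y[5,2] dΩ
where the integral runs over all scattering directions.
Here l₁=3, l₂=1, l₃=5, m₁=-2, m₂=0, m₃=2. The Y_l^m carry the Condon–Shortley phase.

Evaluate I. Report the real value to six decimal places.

l₃=5 ∉ [2,4] — triangle fails ⇒ I = 0

0.000000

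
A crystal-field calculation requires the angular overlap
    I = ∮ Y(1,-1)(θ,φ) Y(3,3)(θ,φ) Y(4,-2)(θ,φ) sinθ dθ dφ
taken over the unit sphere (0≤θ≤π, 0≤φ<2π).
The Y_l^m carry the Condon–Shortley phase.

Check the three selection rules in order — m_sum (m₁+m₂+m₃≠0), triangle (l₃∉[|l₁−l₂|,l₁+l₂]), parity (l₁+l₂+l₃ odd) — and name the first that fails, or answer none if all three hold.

m₁+m₂+m₃ = -1 + 3 − 2 = 0  ✓
triangle: |1−3|=2 ≤ l₃=4 ≤ 1+3=4  ✓
parity: l₁+l₂+l₃ = 8 is even  ✓

none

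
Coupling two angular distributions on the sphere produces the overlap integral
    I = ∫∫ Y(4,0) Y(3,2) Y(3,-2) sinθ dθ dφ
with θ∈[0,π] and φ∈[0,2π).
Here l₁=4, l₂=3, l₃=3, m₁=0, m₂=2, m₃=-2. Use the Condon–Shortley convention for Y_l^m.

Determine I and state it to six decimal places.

Rules hold: Σm=0, L=10 even, 1≤3≤7.
N = 9·7·7 = 441
Δ = 4!·4!·2!/11! = 1/34650
Racah Σ t=1..3: t=1:−1/72 t=2:+1/16 t=3:−1/72 = 5/144
⇒ 3j(4 3 3; 0 0 0)² = 2/77, sgn -1
Racah Σ t=3..4: t=3:−1/72 t=4:+1/576 = -7/576
⇒ 3j(4 3 3; 0 2 -2)² = 7/198, sgn +1
4πI² = N·(3j₀)²·(3jₘ)² = 49/121
I = -1·√(0.404959/4π) = -0.17951487

-0.179515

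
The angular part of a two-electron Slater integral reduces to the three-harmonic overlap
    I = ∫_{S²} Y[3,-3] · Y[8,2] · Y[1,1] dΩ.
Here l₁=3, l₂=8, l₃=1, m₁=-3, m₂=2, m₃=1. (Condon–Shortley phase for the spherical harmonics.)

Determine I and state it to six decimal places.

0.000000

|3−8|≤1≤3+8 violated ⇒ I = 0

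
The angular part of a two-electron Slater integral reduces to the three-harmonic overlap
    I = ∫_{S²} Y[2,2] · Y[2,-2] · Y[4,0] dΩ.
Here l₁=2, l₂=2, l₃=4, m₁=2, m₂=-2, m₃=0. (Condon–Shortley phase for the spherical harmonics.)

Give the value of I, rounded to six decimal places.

0.040299

Rules hold: Σm=0, L=8 even, 0≤4≤4.
N = 5·5·9 = 225
Δ = 0!·4!·4!/9! = 1/630
Racah Σ t=0..0: t=0:+1/16 = 1/16
⇒ 3j(2 2 4; 0 0 0)² = 2/35, sgn +1
Racah Σ t=0..0: t=0:+1/576 = 1/576
⇒ 3j(2 2 4; 2 -2 0)² = 1/630, sgn +1
4πI² = N·(3j₀)²·(3jₘ)² = 1/49
I = +1·√(0.0204082/4π) = 0.04029926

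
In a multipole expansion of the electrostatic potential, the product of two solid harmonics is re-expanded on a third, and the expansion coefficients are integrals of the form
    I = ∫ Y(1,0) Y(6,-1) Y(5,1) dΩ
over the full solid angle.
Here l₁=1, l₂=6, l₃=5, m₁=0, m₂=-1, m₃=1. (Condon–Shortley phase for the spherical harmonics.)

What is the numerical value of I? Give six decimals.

-0.241725

Checks pass: Σm=0; 12 even; l₃=5∈[5,7].
(2·1+1)(2·6+1)(2·5+1) = 429
Δ: 2! 0! 10! / 13! → 1/858
sum: t=1:−1/14400 = -1/14400
3j²(1 6 5; 0 0 0) = Δ·Π!·Σ² = 6/143  (sign +1)
sum: t=1:−1/17280 = -1/17280
3j²(1 6 5; 0 -1 1) = Δ·Π!·Σ² = 35/858  (sign -1)
combine: 4πI² = 429·6/143·35/858 = 105/143
take √, sign -1: I = -0.24172507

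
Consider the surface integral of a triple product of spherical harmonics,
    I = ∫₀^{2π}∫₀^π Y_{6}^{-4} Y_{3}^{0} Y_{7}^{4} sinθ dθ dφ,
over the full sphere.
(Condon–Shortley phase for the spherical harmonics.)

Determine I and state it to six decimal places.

m-sum 0 ✓  L=16 even ✓  3≤7≤9 ✓
Π(2lᵢ+1) = 13×7×15 = 1365
triangle coeff Δ(6,3,7) = 1/2042040
Σ_t [0,2]: t=0:+1/207360 t=1:−1/57600 t=2:+1/207360 = -1/129600
(3j)²=168/12155 [(6 3 7; 0 0 0)], sign=+1
Σ_t [0,2]: t=0:+1/43545600 t=1:−1/1451520 t=2:+1/967680 = 1/2721600
(3j)²=32/7735 [(6 3 7; -4 0 4)], sign=-1
⇒ 4πI² = 16128/206635
I = (-1)√(16128/206635/(4π)) = -0.07881037

-0.078810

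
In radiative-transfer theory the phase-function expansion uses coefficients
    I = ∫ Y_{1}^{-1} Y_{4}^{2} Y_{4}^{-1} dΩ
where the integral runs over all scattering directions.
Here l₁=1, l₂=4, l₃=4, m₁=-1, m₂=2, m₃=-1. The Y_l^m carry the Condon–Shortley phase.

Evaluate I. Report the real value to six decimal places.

l₁+l₂+l₃=9 is odd: 3j(l;000)=0 ⇒ I=0

0.000000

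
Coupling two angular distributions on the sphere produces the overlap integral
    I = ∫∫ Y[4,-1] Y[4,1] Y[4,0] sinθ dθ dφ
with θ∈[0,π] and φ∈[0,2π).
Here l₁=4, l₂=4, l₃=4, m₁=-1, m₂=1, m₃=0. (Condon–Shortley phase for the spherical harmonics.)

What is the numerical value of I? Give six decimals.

m-sum 0 ✓  L=12 even ✓  0≤4≤8 ✓
Π(2lᵢ+1) = 9×9×9 = 729
triangle coeff Δ(4,4,4) = 1/450450
Σ_t [0,4]: t=0:+1/13824 t=1:−1/216 t=2:+1/64 t=3:−1/216 t=4:+1/13824 = 5/768
(3j)²=18/1001 [(4 4 4; 0 0 0)], sign=+1
Σ_t [1,4]: t=1:−1/3456 t=2:+1/144 t=3:−1/96 t=4:+1/864 = -1/384
(3j)²=9/2002 [(4 4 4; -1 1 0)], sign=-1
⇒ 4πI² = 59049/1002001
I = (-1)√(59049/1002001/(4π)) = -0.06848055

-0.068481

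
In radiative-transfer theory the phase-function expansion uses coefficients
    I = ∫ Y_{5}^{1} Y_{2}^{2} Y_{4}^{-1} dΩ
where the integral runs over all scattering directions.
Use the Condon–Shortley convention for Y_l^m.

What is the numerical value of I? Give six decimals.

1 + 2 − 1 = 2 ≠ 0: azimuthal integral kills it; I = 0

0.000000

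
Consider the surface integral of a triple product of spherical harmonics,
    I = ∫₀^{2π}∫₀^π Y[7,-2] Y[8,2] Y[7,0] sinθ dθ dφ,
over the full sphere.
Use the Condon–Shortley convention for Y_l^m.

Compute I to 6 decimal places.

-0.040813

Rules hold: Σm=0, L=22 even, 1≤7≤15.
N = 15·17·15 = 3825
Δ = 8!·6!·8!/23! = 1/22086194130
Racah Σ t=1..7: t=1:−1/18289152000 t=2:+1/248832000 t=3:−1/24883200 t=4:+1/11943936 t=5:−1/24883200 t=6:+1/248832000 t=7:−1/18289152000 = 11/975421440
⇒ 3j(7 8 7; 0 0 0)² = 1750/289731, sgn -1
Racah Σ t=3..8: t=3:−1/2612736000 t=4:+1/99532800 t=5:−1/24883200 t=6:+1/29859840 t=7:−1/174182400 t=8:+1/6967296000 = -11/4180377600
⇒ 3j(7 8 7; -2 2 0)² = 175/193154, sgn +1
4πI² = N·(3j₀)²·(3jₘ)² = 11484375/548653937
I = -1·√(0.0209319/4π) = -0.04081309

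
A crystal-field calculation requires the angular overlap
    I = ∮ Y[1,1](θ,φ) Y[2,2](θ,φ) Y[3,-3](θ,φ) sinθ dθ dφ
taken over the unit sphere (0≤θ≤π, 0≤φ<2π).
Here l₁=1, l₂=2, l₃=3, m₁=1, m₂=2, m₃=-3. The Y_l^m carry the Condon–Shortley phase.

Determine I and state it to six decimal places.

-0.319865

Rules hold: Σm=0, L=6 even, 1≤3≤3.
N = 3·5·7 = 105
Δ = 0!·2!·4!/7! = 1/105
Racah Σ t=0..0: t=0:+1/4 = 1/4
⇒ 3j(1 2 3; 0 0 0)² = 3/35, sgn -1
Racah Σ t=0..0: t=0:+1/48 = 1/48
⇒ 3j(1 2 3; 1 2 -3)² = 1/7, sgn +1
4πI² = N·(3j₀)²·(3jₘ)² = 9/7
I = -1·√(1.28571/4π) = -0.31986543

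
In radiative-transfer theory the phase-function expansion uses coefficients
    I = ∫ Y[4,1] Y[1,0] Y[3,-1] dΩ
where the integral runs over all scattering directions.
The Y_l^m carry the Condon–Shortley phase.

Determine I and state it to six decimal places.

-0.238414

m-sum 0 ✓  L=8 even ✓  3≤3≤5 ✓
Π(2lᵢ+1) = 9×3×7 = 189
triangle coeff Δ(4,1,3) = 1/252
Σ_t [1,1]: t=1:−1/36 = -1/36
(3j)²=4/63 [(4 1 3; 0 0 0)], sign=+1
Σ_t [1,1]: t=1:−1/48 = -1/48
(3j)²=5/84 [(4 1 3; 1 0 -1)], sign=-1
⇒ 4πI² = 5/7
I = (-1)√(5/7/(4π)) = -0.23841361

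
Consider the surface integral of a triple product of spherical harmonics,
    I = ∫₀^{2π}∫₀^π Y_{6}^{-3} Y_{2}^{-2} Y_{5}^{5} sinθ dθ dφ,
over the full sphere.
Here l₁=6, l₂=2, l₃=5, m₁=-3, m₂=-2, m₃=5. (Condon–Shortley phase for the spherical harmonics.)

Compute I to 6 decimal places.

0.000000

l₁+l₂+l₃=13 is odd: 3j(l;000)=0 ⇒ I=0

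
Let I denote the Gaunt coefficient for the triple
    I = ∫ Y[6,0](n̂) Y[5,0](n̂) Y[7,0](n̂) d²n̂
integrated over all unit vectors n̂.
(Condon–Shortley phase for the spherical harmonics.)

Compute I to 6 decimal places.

Checks pass: Σm=0; 18 even; l₃=7∈[1,11].
(2·6+1)(2·5+1)(2·7+1) = 2145
Δ: 4! 8! 6! / 19! → 1/174594420
sum: t=0:+1/4147200 t=1:−1/207360 t=2:+1/82944 t=3:−1/207360 t=4:+1/4147200 = 1/345600
3j²(6 5 7; 0 0 0) = Δ·Π!·Σ² = 420/46189  (sign -1)
(m-triple is (0,0,0) — same symbol as above.)
combine: 4πI² = 2145·420/46189·420/46189 = 2646000/14919047
take √, sign +1: I = 0.11880082

0.118801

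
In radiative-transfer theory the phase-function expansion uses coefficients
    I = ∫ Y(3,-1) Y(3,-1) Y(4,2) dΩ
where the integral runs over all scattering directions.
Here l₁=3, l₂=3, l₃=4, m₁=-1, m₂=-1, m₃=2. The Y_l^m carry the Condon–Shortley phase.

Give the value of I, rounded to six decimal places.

m-sum 0 ✓  L=10 even ✓  0≤4≤6 ✓
Π(2lᵢ+1) = 7×7×9 = 441
triangle coeff Δ(3,3,4) = 1/34650
Σ_t [0,2]: t=0:+1/72 t=1:−1/16 t=2:+1/72 = -5/144
(3j)²=2/77 [(3 3 4; 0 0 0)], sign=-1
Σ_t [0,2]: t=0:+1/192 t=1:−1/36 t=2:+1/192 = -5/288
(3j)²=20/693 [(3 3 4; -1 -1 2)], sign=-1
⇒ 4πI² = 40/121
I = (+1)√(40/121/(4π)) = 0.16219310

0.162193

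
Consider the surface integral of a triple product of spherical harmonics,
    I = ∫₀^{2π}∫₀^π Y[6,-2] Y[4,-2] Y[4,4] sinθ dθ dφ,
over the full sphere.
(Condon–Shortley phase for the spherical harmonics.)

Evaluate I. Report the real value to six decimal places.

-0.110189

m-sum 0 ✓  L=14 even ✓  2≤4≤10 ✓
Π(2lᵢ+1) = 13×9×9 = 1053
triangle coeff Δ(6,4,4) = 1/1261260
Σ_t [2,4]: t=2:+1/4608 t=3:−1/1296 t=4:+1/4608 = -7/20736
(3j)²=20/1287 [(6 4 4; 0 0 0)], sign=-1
Σ_t [2,2]: t=2:+1/69120 = 1/69120
(3j)²=4/429 [(6 4 4; -2 -2 4)], sign=+1
⇒ 4πI² = 240/1573
I = (-1)√(240/1573/(4π)) = -0.11018851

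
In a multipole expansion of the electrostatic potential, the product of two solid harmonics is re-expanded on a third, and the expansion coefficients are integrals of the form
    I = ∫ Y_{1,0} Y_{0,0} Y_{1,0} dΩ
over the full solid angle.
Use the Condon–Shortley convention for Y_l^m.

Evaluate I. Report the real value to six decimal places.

0.282095

Checks pass: Σm=0; 2 even; l₃=1∈[1,1].
(2·1+1)(2·0+1)(2·1+1) = 9
Δ: 0! 2! 0! / 3! → 1/3
sum: t=0:+1/1 = 1/1
3j²(1 0 1; 0 0 0) = Δ·Π!·Σ² = 1/3  (sign -1)
(m-triple is (0,0,0) — same symbol as above.)
combine: 4πI² = 9·1/3·1/3 = 1/1
take √, sign +1: I = 0.28209479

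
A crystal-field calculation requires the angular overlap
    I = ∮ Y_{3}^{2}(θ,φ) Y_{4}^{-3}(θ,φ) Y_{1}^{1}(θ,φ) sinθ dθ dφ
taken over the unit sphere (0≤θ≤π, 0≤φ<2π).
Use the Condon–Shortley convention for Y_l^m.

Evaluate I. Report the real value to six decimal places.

-0.282095

m-sum 0 ✓  L=8 even ✓  1≤1≤7 ✓
Π(2lᵢ+1) = 7×9×3 = 189
triangle coeff Δ(3,4,1) = 1/252
Σ_t [3,3]: t=3:−1/36 = -1/36
(3j)²=4/63 [(3 4 1; 0 0 0)], sign=+1
Σ_t [1,1]: t=1:−1/240 = -1/240
(3j)²=1/12 [(3 4 1; 2 -3 1)], sign=-1
⇒ 4πI² = 1/1
I = (-1)√(1/1/(4π)) = -0.28209479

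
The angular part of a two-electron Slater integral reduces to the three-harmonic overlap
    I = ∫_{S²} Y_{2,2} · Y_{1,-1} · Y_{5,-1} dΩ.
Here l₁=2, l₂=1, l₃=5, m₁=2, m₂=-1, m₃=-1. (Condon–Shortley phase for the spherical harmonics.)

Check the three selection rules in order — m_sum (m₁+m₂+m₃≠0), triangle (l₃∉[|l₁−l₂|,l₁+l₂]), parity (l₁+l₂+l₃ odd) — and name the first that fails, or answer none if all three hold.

triangle

azimuthal sum: 2 − 1 − 1 = 0  ✓
1 ≤ 5 ≤ 3 (triangle on l)  ✗
L = 2 + 1 + 5 = 8 (even)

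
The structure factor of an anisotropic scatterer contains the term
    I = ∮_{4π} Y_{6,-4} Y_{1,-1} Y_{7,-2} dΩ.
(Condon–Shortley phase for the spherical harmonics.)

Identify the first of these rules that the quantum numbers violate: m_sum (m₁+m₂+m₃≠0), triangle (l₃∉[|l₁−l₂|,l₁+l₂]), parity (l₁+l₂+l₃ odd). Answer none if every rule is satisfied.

m₁+m₂+m₃ = -4 − 1 − 2 = -7  ✗
triangle: |6−1|=5 ≤ l₃=7 ≤ 6+1=7
parity: l₁+l₂+l₃ = 14 is even

m_sum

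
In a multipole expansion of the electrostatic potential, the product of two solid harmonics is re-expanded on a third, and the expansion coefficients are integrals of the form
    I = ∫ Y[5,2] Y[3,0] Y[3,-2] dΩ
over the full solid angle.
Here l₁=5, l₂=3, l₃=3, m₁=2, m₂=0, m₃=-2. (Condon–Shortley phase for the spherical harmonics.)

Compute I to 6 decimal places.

l₁+l₂+l₃=11 is odd: 3j(l;000)=0 ⇒ I=0

0.000000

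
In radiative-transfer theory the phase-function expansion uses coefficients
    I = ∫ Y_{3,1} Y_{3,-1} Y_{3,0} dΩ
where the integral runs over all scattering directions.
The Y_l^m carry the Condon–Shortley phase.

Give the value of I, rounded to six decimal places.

Σlᵢ=9 odd — θ-integrand is odd under cosθ→−cosθ; I=0

0.000000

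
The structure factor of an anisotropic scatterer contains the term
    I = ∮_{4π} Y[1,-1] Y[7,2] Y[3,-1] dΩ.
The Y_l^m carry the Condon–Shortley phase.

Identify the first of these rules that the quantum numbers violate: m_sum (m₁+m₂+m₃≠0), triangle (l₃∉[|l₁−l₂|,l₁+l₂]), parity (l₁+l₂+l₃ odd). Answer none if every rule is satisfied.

m₁+m₂+m₃ = -1 + 2 − 1 = 0  ✓
triangle: |1−7|=6 ≤ l₃=3 ≤ 1+7=8  ✗
parity: l₁+l₂+l₃ = 11 is odd

triangle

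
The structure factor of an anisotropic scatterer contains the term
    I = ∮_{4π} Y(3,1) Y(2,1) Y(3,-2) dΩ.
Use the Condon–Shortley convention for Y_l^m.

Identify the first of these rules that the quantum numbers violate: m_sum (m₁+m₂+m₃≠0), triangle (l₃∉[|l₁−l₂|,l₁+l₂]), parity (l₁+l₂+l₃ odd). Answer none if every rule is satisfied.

none

azimuthal sum: 1 + 1 − 2 = 0  ✓
1 ≤ 3 ≤ 5 (triangle on l)  ✓
L = 3 + 2 + 3 = 8 (even)  ✓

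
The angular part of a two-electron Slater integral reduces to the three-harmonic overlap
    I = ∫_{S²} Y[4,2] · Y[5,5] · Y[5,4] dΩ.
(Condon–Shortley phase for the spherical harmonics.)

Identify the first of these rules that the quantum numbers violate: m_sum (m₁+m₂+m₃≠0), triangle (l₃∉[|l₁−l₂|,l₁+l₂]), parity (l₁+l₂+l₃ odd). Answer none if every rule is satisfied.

Σmᵢ = 11  ✗
l₃∈[|l₁−l₂|,l₁+l₂]=[1,9], have l₃=5
Σlᵢ = 14 ⇒ even

m_sum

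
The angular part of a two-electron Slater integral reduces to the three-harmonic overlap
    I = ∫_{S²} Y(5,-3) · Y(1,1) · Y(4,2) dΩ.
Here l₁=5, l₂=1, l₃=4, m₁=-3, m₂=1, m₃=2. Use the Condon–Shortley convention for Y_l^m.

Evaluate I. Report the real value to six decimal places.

Checks pass: Σm=0; 10 even; l₃=4∈[4,6].
(2·5+1)(2·1+1)(2·4+1) = 297
Δ: 2! 8! 0! / 11! → 1/495
sum: t=1:−1/576 = -1/576
3j²(5 1 4; 0 0 0) = Δ·Π!·Σ² = 5/99  (sign -1)
sum: t=2:+1/2880 = 1/2880
3j²(5 1 4; -3 1 2) = Δ·Π!·Σ² = 28/495  (sign +1)
combine: 4πI² = 297·5/99·28/495 = 28/33
take √, sign -1: I = -0.25984664

-0.259847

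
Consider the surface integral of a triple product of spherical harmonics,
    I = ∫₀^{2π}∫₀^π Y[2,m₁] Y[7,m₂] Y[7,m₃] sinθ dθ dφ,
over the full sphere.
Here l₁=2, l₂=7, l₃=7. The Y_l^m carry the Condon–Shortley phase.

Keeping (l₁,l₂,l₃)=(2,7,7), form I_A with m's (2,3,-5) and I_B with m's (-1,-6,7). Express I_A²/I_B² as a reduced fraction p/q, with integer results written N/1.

792/1183

Shared (l₁,l₂,l₃)=(2,7,7): N and (l;000)² cancel in I_A²/I_B².
A: Δ = 2!·2!·12!/17! = 1/185640; Racah Σ t=0..0: t=0:+1/29030400 = 1/29030400; ⇒ 3j(2 7 7; 2 3 -5)² = 99/7735, sgn +1
B: Δ = 2!·2!·12!/17! = 1/185640; Racah Σ t=1..1: t=1:−1/958003200 = -1/958003200; ⇒ 3j(2 7 7; -1 -6 7)² = 13/680, sgn -1
I_A²/I_B² = (99/7735)/(13/680) = 792/1183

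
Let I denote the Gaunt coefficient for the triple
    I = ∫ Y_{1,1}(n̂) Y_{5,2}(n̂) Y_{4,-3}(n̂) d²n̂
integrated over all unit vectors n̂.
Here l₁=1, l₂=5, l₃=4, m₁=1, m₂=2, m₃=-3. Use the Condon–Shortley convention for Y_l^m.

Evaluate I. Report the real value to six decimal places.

Checks pass: Σm=0; 10 even; l₃=4∈[4,6].
(2·1+1)(2·5+1)(2·4+1) = 297
Δ: 2! 0! 8! / 11! → 1/495
sum: t=1:−1/576 = -1/576
3j²(1 5 4; 0 0 0) = Δ·Π!·Σ² = 5/99  (sign -1)
sum: t=0:+1/10080 = 1/10080
3j²(1 5 4; 1 2 -3) = Δ·Π!·Σ² = 1/165  (sign -1)
combine: 4πI² = 297·5/99·1/165 = 1/11
take √, sign +1: I = 0.08505478

0.085055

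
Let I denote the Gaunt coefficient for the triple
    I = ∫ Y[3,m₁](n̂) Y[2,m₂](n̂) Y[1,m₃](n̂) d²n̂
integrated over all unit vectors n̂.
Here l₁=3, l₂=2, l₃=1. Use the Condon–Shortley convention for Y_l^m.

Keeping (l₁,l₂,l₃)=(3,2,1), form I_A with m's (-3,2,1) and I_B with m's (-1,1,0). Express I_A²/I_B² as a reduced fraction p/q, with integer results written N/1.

Shared (l₁,l₂,l₃)=(3,2,1): N and (l;000)² cancel in I_A²/I_B².
A: Δ = 4!·2!·0!/7! = 1/105; Racah Σ t=4..4: t=4:+1/48 = 1/48; ⇒ 3j(3 2 1; -3 2 1)² = 1/7, sgn +1
B: Δ = 4!·2!·0!/7! = 1/105; Racah Σ t=3..3: t=3:−1/6 = -1/6; ⇒ 3j(3 2 1; -1 1 0)² = 8/105, sgn +1
I_A²/I_B² = (1/7)/(8/105) = 15/8

15/8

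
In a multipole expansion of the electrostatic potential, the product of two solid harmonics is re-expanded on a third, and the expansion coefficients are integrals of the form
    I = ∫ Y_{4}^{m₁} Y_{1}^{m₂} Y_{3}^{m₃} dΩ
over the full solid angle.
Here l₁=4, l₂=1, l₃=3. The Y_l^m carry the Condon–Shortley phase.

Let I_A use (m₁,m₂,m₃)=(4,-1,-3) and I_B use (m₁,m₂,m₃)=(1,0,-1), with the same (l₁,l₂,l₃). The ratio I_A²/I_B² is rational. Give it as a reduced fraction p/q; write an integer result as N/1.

Shared (l₁,l₂,l₃)=(4,1,3): N and (l;000)² cancel in I_A²/I_B².
A: Δ = 2!·6!·0!/9! = 1/252; Racah Σ t=0..0: t=0:+1/1440 = 1/1440; ⇒ 3j(4 1 3; 4 -1 -3)² = 1/9, sgn +1
B: Δ = 2!·6!·0!/9! = 1/252; Racah Σ t=1..1: t=1:−1/48 = -1/48; ⇒ 3j(4 1 3; 1 0 -1)² = 5/84, sgn -1
I_A²/I_B² = (1/9)/(5/84) = 28/15

28/15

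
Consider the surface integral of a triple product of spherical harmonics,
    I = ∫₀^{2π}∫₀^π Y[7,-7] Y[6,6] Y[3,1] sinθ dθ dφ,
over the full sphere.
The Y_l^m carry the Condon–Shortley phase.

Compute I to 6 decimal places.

m-sum 0 ✓  L=16 even ✓  1≤3≤13 ✓
Π(2lᵢ+1) = 15×13×7 = 1365
triangle coeff Δ(7,6,3) = 1/2042040
Σ_t [4,6]: t=4:+1/207360 t=5:−1/57600 t=6:+1/207360 = -1/129600
(3j)²=168/12155 [(7 6 3; 0 0 0)], sign=+1
Σ_t [10,10]: t=10:+1/174182400 = 1/174182400
(3j)²=11/340 [(7 6 3; -7 6 1)], sign=+1
⇒ 4πI² = 882/1445
I = (+1)√(882/1445/(4π)) = 0.22039180

0.220392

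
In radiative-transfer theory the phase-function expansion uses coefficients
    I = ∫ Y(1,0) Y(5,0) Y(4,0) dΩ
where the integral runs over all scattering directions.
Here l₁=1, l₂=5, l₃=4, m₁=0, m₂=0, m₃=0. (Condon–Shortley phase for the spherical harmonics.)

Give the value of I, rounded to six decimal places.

0.245532

Rules hold: Σm=0, L=10 even, 4≤4≤6.
N = 3·11·9 = 297
Δ = 2!·0!·8!/11! = 1/495
Racah Σ t=1..1: t=1:−1/576 = -1/576
⇒ 3j(1 5 4; 0 0 0)² = 5/99, sgn -1
(m-triple is (0,0,0) — same symbol as above.)
4πI² = N·(3j₀)²·(3jₘ)² = 25/33
I = +1·√(0.757576/4π) = 0.24553200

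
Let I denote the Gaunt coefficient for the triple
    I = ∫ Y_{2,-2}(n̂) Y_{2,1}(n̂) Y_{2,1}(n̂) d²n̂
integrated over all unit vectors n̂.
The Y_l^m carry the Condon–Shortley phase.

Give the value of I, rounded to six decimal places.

Rules hold: Σm=0, L=6 even, 0≤2≤4.
N = 5·5·5 = 125
Δ = 2!·2!·2!/7! = 1/630
Racah Σ t=0..2: t=0:+1/8 t=1:−1/1 t=2:+1/8 = -3/4
⇒ 3j(2 2 2; 0 0 0)² = 2/35, sgn -1
Racah Σ t=2..2: t=2:+1/4 = 1/4
⇒ 3j(2 2 2; -2 1 1)² = 3/35, sgn -1
4πI² = N·(3j₀)²·(3jₘ)² = 30/49
I = +1·√(0.612245/4π) = 0.22072812

0.220728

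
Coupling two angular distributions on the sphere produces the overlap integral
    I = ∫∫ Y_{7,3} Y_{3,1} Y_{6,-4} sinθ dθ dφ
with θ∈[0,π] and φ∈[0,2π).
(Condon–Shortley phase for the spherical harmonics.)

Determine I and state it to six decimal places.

0.163772

Rules hold: Σm=0, L=16 even, 4≤6≤10.
N = 15·7·13 = 1365
Δ = 4!·10!·2!/17! = 1/2042040
Racah Σ t=1..3: t=1:−1/207360 t=2:+1/57600 t=3:−1/207360 = 1/129600
⇒ 3j(7 3 6; 0 0 0)² = 168/12155, sgn +1
Racah Σ t=2..4: t=2:+1/645120 t=3:−1/2177280 t=4:+1/174182400 = 191/174182400
⇒ 3j(7 3 6; 3 1 -4)² = 36481/2042040, sgn +1
4πI² = N·(3j₀)²·(3jₘ)² = 766101/2272985
I = +1·√(0.337046/4π) = 0.16377205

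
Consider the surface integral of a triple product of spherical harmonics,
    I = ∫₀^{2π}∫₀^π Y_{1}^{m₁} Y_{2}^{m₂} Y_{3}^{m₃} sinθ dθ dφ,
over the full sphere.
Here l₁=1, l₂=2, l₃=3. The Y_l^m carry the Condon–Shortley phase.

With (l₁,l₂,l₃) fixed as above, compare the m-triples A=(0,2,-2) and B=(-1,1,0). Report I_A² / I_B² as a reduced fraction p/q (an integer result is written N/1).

Same 1,2,3: normalisation and zero-m 3j drop out of the ratio.
A: Δ: 0! 2! 4! / 7! → 1/105; sum: t=0:+1/24 = 1/24; 3j²(1 2 3; 0 2 -2) = Δ·Π!·Σ² = 1/21  (sign -1)
B: Δ: 0! 2! 4! / 7! → 1/105; sum: t=0:+1/12 = 1/12; 3j²(1 2 3; -1 1 0) = Δ·Π!·Σ² = 1/35  (sign -1)
I_A²/I_B² = (1/21)/(1/35) = 5/3

5/3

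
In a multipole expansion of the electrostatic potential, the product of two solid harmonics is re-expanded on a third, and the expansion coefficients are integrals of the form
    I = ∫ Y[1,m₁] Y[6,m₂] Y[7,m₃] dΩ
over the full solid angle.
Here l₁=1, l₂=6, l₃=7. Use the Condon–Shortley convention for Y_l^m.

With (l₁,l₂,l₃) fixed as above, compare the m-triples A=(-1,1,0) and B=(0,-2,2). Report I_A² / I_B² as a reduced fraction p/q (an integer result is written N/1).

Same 1,6,7: normalisation and zero-m 3j drop out of the ratio.
A: Δ: 0! 2! 12! / 15! → 1/1365; sum: t=0:+1/1209600 = 1/1209600; 3j²(1 6 7; -1 1 0) = Δ·Π!·Σ² = 1/65  (sign -1)
B: Δ: 0! 2! 12! / 15! → 1/1365; sum: t=0:+1/967680 = 1/967680; 3j²(1 6 7; 0 -2 2) = Δ·Π!·Σ² = 3/91  (sign -1)
I_A²/I_B² = (1/65)/(3/91) = 7/15

7/15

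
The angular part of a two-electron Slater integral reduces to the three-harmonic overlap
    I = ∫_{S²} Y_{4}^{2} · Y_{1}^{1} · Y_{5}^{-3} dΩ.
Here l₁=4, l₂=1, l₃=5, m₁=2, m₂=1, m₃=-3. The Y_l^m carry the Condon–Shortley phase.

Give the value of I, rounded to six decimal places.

Checks pass: Σm=0; 10 even; l₃=5∈[3,5].
(2·4+1)(2·1+1)(2·5+1) = 297
Δ: 0! 8! 2! / 11! → 1/495
sum: t=0:+1/576 = 1/576
3j²(4 1 5; 0 0 0) = Δ·Π!·Σ² = 5/99  (sign -1)
sum: t=0:+1/2880 = 1/2880
3j²(4 1 5; 2 1 -3) = Δ·Π!·Σ² = 28/495  (sign +1)
combine: 4πI² = 297·5/99·28/495 = 28/33
take √, sign -1: I = -0.25984664

-0.259847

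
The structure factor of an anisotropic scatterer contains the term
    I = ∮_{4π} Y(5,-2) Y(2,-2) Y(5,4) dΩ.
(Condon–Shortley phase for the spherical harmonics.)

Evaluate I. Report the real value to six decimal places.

Checks pass: Σm=0; 12 even; l₃=5∈[3,7].
(2·5+1)(2·2+1)(2·5+1) = 605
Δ: 2! 8! 2! / 13! → 1/38610
sum: t=0:+1/2880 t=1:−1/576 t=2:+1/2880 = -1/960
3j²(5 2 5; 0 0 0) = Δ·Π!·Σ² = 10/429  (sign +1)
sum: t=0:+1/20160 = 1/20160
3j²(5 2 5; -2 -2 4) = Δ·Π!·Σ² = 12/715  (sign -1)
combine: 4πI² = 605·10/429·12/715 = 40/169
take √, sign -1: I = -0.13724032

-0.137240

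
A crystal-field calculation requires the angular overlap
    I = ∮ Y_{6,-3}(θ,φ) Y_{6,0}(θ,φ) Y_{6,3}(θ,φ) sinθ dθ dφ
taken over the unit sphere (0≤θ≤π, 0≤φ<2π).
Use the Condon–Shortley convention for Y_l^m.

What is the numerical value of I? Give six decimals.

Checks pass: Σm=0; 18 even; l₃=6∈[0,12].
(2·6+1)(2·6+1)(2·6+1) = 2197
Δ: 6! 6! 6! / 19! → 1/325909584
sum: t=0:+1/373248000 t=1:−1/1728000 t=2:+1/110592 t=3:−1/46656 t=4:+1/110592 t=5:−1/1728000 t=6:+1/373248000 = -7/1555200
3j²(6 6 6; 0 0 0) = Δ·Π!·Σ² = 400/46189  (sign -1)
sum: t=3:−1/933120 t=4:+1/276480 t=5:−1/691200 t=6:+1/18662400 = 43/37324800
3j²(6 6 6; -3 0 3) = Δ·Π!·Σ² = 1849/184756  (sign -1)
combine: 4πI² = 2197·400/46189·1849/184756 = 2403700/12623809
take √, sign +1: I = 0.12309488

0.123095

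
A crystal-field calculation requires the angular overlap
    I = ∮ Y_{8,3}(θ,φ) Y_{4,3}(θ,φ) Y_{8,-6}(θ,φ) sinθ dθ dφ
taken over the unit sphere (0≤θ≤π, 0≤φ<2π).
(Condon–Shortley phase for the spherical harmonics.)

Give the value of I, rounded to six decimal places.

-0.157235

m-sum 0 ✓  L=20 even ✓  4≤8≤12 ✓
Π(2lᵢ+1) = 17×9×17 = 2601
triangle coeff Δ(8,4,8) = 1/185175900
Σ_t [0,4]: t=0:+1/557383680 t=1:−1/21772800 t=2:+1/8294400 t=3:−1/21772800 t=4:+1/557383680 = 1/30965760
(3j)²=36/4199 [(8 4 8; 0 0 0)], sign=+1
Σ_t [3,4]: t=3:−1/1045094400 t=4:+1/5748019200 = -1/1277337600
(3j)²=9/646 [(8 4 8; 3 3 -6)], sign=-1
⇒ 4πI² = 1458/4693
I = (-1)√(1458/4693/(4π)) = -0.15723476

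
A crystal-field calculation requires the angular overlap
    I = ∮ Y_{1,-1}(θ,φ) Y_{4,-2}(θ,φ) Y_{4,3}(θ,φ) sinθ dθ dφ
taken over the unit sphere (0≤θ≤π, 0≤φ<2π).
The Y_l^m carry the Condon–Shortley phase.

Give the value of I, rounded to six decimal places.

0.000000

l₁+l₂+l₃=9 is odd: 3j(l;000)=0 ⇒ I=0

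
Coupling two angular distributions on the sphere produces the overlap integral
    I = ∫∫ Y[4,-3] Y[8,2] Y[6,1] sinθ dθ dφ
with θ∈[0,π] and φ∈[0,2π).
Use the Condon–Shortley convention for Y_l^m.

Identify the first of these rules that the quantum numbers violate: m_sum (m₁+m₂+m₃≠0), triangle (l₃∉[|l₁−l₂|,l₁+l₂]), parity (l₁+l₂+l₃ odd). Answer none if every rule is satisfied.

none

Σmᵢ = 0  ✓
l₃∈[|l₁−l₂|,l₁+l₂]=[4,12], have l₃=6  ✓
Σlᵢ = 18 ⇒ even  ✓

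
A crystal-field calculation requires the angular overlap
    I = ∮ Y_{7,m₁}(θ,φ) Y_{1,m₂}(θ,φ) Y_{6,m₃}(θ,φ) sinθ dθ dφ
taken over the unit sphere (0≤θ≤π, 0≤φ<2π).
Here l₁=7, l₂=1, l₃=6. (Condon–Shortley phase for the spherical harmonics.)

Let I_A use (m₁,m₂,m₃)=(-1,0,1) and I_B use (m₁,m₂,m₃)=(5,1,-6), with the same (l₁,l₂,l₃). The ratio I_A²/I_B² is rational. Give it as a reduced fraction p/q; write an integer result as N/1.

48/1

l's match ⇒ only the (l;m) 3-j factors differ between A and B.
A: triangle coeff Δ(7,1,6) = 1/1365; Σ_t [1,1]: t=1:−1/604800 = -1/604800; (3j)²=16/455 [(7 1 6; -1 0 1)], sign=+1
B: triangle coeff Δ(7,1,6) = 1/1365; Σ_t [2,2]: t=2:+1/958003200 = 1/958003200; (3j)²=1/1365 [(7 1 6; 5 1 -6)], sign=+1
I_A²/I_B² = (16/455)/(1/1365) = 48/1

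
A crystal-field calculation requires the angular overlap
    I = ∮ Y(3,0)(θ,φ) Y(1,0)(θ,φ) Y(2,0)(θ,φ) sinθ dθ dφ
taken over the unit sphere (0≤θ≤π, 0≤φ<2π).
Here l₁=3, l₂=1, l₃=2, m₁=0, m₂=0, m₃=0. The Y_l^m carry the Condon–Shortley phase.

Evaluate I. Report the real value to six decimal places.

m-sum 0 ✓  L=6 even ✓  2≤2≤4 ✓
Π(2lᵢ+1) = 7×3×5 = 105
triangle coeff Δ(3,1,2) = 1/105
Σ_t [1,1]: t=1:−1/4 = -1/4
(3j)²=3/35 [(3 1 2; 0 0 0)], sign=-1
(m-triple is (0,0,0) — same symbol as above.)
⇒ 4πI² = 27/35
I = (+1)√(27/35/(4π)) = 0.24776670

0.247767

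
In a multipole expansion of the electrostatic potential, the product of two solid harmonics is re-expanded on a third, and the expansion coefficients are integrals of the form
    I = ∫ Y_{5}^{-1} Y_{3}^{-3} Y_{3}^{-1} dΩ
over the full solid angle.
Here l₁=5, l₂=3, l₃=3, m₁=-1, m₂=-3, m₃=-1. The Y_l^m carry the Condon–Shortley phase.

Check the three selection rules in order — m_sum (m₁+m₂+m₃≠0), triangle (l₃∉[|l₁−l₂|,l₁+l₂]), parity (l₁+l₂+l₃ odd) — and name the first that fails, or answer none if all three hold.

azimuthal sum: -1 − 3 − 1 = -5  ✗
2 ≤ 3 ≤ 8 (triangle on l)
L = 5 + 3 + 3 = 11 (odd)

m_sum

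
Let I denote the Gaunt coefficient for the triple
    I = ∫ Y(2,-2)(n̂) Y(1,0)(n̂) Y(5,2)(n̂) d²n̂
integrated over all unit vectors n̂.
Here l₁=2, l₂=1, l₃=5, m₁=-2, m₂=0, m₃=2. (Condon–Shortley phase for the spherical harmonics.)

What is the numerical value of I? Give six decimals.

triangle: need 1≤l₃≤3, have 5; I=0

0.000000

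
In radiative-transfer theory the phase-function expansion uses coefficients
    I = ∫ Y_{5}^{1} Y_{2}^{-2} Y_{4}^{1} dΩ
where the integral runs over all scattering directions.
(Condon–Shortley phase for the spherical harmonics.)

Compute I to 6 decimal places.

0.000000

L=11 odd ⇒ parity kills the (l;000) factor ⇒ I = 0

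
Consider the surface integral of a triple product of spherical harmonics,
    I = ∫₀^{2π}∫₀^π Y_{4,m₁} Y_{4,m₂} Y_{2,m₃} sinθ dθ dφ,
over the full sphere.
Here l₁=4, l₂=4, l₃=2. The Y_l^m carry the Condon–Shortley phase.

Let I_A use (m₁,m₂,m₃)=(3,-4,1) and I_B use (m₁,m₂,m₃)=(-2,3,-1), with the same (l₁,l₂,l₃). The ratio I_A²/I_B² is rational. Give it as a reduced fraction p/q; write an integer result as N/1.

28/25

Same 4,4,2: normalisation and zero-m 3j drop out of the ratio.
A: Δ: 6! 2! 2! / 11! → 1/13860; sum: t=0:+1/1440 = 1/1440; 3j²(4 4 2; 3 -4 1) = Δ·Π!·Σ² = 7/165  (sign -1)
B: Δ: 6! 2! 2! / 11! → 1/13860; sum: t=5:−1/240 t=6:+1/1440 = -1/288; 3j²(4 4 2; -2 3 -1) = Δ·Π!·Σ² = 5/132  (sign +1)
I_A²/I_B² = (7/165)/(5/132) = 28/25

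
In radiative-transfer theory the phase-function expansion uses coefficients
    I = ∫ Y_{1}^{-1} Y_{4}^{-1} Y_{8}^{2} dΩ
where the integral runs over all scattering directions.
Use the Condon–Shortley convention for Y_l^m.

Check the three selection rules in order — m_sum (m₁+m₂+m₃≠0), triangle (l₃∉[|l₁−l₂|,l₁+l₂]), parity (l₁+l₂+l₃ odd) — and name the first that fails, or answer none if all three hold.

triangle

m₁+m₂+m₃ = -1 − 1 + 2 = 0  ✓
triangle: |1−4|=3 ≤ l₃=8 ≤ 1+4=5  ✗
parity: l₁+l₂+l₃ = 13 is odd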